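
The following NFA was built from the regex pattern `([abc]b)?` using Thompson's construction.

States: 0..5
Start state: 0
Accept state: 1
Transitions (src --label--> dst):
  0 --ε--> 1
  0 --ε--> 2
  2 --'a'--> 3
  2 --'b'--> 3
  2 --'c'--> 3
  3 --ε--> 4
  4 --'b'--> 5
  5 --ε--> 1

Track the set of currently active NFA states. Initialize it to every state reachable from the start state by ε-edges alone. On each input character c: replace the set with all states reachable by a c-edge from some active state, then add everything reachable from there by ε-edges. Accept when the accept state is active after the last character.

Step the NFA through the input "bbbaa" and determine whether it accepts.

initial (ε-close {0}): {0,1,2}
'b' @ 1: {3,4}
'b' @ 2: {1,5}  ✓accept
'b' @ 3: {}  — dead — no transitions
rest 'aa' ignored (set empty)
after full input: {}  (accept=1 not in)

Answer: REJECT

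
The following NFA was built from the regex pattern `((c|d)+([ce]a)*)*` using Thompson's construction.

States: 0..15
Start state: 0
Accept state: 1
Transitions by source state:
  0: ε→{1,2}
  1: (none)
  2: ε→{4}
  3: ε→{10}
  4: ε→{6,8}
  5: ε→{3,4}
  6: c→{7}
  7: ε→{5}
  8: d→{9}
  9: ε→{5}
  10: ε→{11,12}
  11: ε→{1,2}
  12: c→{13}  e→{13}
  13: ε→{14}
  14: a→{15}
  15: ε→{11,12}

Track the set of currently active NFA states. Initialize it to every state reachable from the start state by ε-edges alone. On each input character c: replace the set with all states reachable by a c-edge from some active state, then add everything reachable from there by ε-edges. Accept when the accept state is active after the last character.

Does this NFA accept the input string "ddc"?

start: ε-closure({0}) = {0,1,2,4,6,8}
'd' @ 1: {1,2,3,4,5,6,8,9,10,11,12}  (accept∈set)
'd' @ 2: {1,2,3,4,5,6,8,9,10,11,12}  (accept∈set)
'c' @ 3: {1,2,3,4,5,6,7,8,10,11,12,13,14}  (accept∈set)
final: {1,2,3,4,5,6,7,8,10,11,12,13,14}; accept 1 in set

Answer: ACCEPT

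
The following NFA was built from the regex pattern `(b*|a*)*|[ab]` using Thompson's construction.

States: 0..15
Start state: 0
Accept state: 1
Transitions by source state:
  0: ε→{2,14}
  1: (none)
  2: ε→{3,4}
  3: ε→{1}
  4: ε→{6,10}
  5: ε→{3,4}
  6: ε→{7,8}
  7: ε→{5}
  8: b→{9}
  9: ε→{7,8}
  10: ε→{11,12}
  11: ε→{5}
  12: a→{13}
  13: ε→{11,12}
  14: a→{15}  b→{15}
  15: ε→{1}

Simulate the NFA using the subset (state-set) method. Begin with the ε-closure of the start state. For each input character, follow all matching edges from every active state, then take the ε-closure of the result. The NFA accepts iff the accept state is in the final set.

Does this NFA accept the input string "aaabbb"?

Answer: ACCEPT

Derivation:
start: ε-closure({0}) = {0,1,2,3,4,5,6,7,8,10,11,12,14}
'a' @ 1: {1,3,4,5,6,7,8,10,11,12,13,15}  ✓accept
'a' @ 2: {1,3,4,5,6,7,8,10,11,12,13}  ✓accept
'a' @ 3: {1,3,4,5,6,7,8,10,11,12,13}  ✓accept
'b' @ 4: {1,3,4,5,6,7,8,9,10,11,12}  ✓accept
'b' @ 5: {1,3,4,5,6,7,8,9,10,11,12}  ✓accept
'b' @ 6: {1,3,4,5,6,7,8,9,10,11,12}  ✓accept
end set {1,3,4,5,6,7,8,9,10,11,12} — state 1 in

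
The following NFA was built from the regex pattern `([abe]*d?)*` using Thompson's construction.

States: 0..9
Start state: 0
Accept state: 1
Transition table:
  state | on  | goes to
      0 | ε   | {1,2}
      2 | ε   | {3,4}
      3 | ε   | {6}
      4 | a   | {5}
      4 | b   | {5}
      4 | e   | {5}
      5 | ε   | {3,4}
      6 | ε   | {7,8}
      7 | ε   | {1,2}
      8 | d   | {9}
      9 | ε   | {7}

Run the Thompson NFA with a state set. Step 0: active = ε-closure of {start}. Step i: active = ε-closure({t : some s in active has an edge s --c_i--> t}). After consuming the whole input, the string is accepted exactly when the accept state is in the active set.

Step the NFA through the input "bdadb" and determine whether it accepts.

Answer: ACCEPT

Steps:
initial (ε-close {0}): {0,1,2,3,4,6,7,8}
'b' @ 1: {1,2,3,4,5,6,7,8}  (accept∈set)
'd' @ 2: {1,2,3,4,6,7,8,9}  (accept∈set)
'a' @ 3: {1,2,3,4,5,6,7,8}  (accept∈set)
'd' @ 4: {1,2,3,4,6,7,8,9}  (accept∈set)
'b' @ 5: {1,2,3,4,5,6,7,8}  (accept∈set)
after full input: {1,2,3,4,5,6,7,8}  (accept=1 in)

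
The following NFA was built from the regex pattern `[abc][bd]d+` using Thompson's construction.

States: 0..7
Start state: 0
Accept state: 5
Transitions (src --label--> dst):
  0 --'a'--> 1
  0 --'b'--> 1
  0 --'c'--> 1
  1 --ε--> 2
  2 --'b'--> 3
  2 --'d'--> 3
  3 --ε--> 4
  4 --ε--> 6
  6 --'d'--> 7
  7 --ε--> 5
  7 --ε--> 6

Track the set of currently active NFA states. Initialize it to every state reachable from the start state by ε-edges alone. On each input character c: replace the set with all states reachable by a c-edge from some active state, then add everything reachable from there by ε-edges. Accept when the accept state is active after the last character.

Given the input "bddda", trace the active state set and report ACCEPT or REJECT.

start: ε-closure({0}) = {0}
'b' @ 1: {1,2}
'd' @ 2: {3,4,6}
'd' @ 3: {5,6,7}  [accepting]
'd' @ 4: {5,6,7}  [accepting]
'a' @ 5: {}  — no active states
after full input: {}  (accept=5 not in)

Answer: REJECT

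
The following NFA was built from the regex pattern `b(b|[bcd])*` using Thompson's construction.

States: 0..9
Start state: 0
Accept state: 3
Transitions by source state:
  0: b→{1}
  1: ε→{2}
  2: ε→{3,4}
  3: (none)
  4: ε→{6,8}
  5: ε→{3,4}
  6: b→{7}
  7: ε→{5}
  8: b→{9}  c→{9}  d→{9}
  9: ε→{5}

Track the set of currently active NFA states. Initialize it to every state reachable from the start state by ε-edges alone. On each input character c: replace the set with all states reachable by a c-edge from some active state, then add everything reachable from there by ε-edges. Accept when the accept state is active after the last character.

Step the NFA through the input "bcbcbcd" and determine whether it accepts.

start: ε-closure({0}) = {0}
'b' @ 1: {1,2,3,4,6,8}  (accept∈set)
'c' @ 2: {3,4,5,6,8,9}  (accept∈set)
'b' @ 3: {3,4,5,6,7,8,9}  (accept∈set)
'c' @ 4: {3,4,5,6,8,9}  (accept∈set)
'b' @ 5: {3,4,5,6,7,8,9}  (accept∈set)
'c' @ 6: {3,4,5,6,8,9}  (accept∈set)
'd' @ 7: {3,4,5,6,8,9}  (accept∈set)
end set {3,4,5,6,8,9} — state 3 in

Answer: ACCEPT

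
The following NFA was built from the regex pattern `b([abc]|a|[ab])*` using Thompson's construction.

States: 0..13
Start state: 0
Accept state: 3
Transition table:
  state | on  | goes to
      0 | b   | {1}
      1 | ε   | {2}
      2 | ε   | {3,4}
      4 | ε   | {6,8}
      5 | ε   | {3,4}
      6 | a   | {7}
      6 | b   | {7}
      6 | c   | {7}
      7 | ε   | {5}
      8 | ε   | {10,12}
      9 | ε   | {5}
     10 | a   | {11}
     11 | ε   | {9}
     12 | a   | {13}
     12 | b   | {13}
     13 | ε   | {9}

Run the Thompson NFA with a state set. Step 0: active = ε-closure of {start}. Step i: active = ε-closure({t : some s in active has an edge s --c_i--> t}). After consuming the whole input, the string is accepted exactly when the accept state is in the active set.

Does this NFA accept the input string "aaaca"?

Answer: REJECT

Derivation:
S₀ = ε-closure({0}) = {0}
'a' @ 1: {}  — no active states
rest 'aaca' ignored (set empty)
after full input: {}  (accept=3 not in)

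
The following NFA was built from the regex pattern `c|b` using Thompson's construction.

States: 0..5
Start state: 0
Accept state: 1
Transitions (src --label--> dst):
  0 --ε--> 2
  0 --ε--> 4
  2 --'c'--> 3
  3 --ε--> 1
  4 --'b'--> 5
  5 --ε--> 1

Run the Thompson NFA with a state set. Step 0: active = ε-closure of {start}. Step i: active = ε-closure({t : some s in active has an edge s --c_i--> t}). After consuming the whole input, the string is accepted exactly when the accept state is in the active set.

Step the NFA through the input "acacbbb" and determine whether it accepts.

Answer: REJECT

Steps:
initial (ε-close {0}): {0,2,4}
'a' @ 1: {}  — no active states
rest 'cacbbb' ignored (set empty)
final: {}; accept 1 not in set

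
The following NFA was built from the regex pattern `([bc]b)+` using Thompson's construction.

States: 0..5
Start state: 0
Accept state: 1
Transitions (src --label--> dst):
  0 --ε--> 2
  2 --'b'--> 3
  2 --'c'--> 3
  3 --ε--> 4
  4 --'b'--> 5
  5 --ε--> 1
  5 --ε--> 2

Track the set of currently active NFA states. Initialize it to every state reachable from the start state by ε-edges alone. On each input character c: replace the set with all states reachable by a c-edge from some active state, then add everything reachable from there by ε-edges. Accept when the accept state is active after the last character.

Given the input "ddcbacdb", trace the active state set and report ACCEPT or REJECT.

Answer: REJECT

Steps:
S₀ = ε-closure({0}) = {0,2}
'd' @ 1: {}  — dead — no transitions
rest 'dcbacdb' ignored (set empty)
after full input: {}  (accept=1 not in)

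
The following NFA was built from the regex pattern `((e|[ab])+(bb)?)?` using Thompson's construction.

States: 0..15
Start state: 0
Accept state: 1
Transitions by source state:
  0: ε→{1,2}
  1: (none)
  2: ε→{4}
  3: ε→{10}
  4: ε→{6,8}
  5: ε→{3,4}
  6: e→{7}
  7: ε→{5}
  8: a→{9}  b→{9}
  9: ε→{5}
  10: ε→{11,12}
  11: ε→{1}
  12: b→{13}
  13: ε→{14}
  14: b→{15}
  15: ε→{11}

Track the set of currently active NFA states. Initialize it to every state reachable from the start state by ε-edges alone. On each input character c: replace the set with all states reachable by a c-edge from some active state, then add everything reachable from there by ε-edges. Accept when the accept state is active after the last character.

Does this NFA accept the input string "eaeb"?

initial (ε-close {0}): {0,1,2,4,6,8}
'e' @ 1: {1,3,4,5,6,7,8,10,11,12}  [accepting]
'a' @ 2: {1,3,4,5,6,8,9,10,11,12}  [accepting]
'e' @ 3: {1,3,4,5,6,7,8,10,11,12}  [accepting]
'b' @ 4: {1,3,4,5,6,8,9,10,11,12,13,14}  [accepting]
final: {1,3,4,5,6,8,9,10,11,12,13,14}; accept 1 in set

Answer: ACCEPT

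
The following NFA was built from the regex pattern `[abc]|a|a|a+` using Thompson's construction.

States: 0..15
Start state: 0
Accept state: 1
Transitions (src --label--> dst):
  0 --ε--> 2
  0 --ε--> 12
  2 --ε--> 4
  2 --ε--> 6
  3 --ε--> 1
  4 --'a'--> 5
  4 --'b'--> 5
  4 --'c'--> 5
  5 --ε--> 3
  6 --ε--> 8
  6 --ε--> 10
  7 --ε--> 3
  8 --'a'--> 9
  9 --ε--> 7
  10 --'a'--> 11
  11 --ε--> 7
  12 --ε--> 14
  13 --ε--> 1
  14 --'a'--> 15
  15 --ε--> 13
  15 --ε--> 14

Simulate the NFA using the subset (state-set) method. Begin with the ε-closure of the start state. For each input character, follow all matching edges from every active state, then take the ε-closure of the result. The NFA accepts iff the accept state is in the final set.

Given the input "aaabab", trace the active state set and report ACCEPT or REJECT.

S₀ = ε-closure({0}) = {0,2,4,6,8,10,12,14}
'a' @ 1: {1,3,5,7,9,11,13,14,15}  [accepting]
'a' @ 2: {1,13,14,15}  [accepting]
'a' @ 3: {1,13,14,15}  [accepting]
'b' @ 4: {}  — state set empty
rest 'ab' ignored (set empty)
end set {} — state 1 not in

Answer: REJECT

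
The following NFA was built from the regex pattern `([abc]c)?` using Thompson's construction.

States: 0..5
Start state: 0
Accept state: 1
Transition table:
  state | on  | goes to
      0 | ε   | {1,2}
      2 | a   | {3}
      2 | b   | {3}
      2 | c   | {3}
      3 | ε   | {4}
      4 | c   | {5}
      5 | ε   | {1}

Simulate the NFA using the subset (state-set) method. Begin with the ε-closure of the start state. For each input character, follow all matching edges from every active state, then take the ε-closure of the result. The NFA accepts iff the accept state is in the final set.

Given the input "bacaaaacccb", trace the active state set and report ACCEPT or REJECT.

Answer: REJECT

Trace:
initial (ε-close {0}): {0,1,2}
'b' @ 1: {3,4}
'a' @ 2: {}  — no active states
rest 'caaaacccb' ignored (set empty)
after full input: {}  (accept=1 not in)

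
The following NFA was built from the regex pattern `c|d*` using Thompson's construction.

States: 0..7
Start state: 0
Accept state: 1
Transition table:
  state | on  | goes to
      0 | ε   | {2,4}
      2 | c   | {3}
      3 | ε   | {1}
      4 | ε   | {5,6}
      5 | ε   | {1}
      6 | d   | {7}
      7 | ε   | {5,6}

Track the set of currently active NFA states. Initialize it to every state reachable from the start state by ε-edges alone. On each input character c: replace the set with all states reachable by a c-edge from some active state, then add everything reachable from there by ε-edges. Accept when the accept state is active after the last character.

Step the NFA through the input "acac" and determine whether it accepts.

Answer: REJECT

Trace:
initial (ε-close {0}): {0,1,2,4,5,6}
'a' @ 1: {}  — dead — no transitions
rest 'cac' ignored (set empty)
final: {}; accept 1 not in set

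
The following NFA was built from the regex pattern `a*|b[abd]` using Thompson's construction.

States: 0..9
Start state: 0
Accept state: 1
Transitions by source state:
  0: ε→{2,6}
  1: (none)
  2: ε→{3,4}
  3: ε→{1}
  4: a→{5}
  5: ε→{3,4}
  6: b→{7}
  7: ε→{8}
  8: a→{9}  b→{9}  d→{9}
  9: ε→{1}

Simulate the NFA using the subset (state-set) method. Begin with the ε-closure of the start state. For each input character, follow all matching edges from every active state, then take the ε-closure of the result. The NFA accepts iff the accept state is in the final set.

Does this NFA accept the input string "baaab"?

initial (ε-close {0}): {0,1,2,3,4,6}
'b' @ 1: {7,8}
'a' @ 2: {1,9}  ✓accept
'a' @ 3: {}  — state set empty
rest 'ab' ignored (set empty)
final: {}; accept 1 not in set

Answer: REJECT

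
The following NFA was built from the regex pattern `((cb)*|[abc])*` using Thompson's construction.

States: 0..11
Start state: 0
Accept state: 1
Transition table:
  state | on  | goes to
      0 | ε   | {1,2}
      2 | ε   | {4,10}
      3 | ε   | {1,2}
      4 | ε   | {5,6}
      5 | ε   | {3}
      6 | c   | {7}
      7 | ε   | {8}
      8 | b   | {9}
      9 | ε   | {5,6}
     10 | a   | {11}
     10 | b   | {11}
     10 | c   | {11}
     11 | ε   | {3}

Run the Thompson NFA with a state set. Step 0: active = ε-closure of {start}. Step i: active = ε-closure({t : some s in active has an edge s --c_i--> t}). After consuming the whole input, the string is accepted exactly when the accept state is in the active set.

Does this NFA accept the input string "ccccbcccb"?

Answer: ACCEPT

Trace:
start: ε-closure({0}) = {0,1,2,3,4,5,6,10}
'c' @ 1: {1,2,3,4,5,6,7,8,10,11}  (accept∈set)
'c' @ 2: {1,2,3,4,5,6,7,8,10,11}  (accept∈set)
'c' @ 3: {1,2,3,4,5,6,7,8,10,11}  (accept∈set)
'c' @ 4: {1,2,3,4,5,6,7,8,10,11}  (accept∈set)
'b' @ 5: {1,2,3,4,5,6,9,10,11}  (accept∈set)
'c' @ 6: {1,2,3,4,5,6,7,8,10,11}  (accept∈set)
'c' @ 7: {1,2,3,4,5,6,7,8,10,11}  (accept∈set)
'c' @ 8: {1,2,3,4,5,6,7,8,10,11}  (accept∈set)
'b' @ 9: {1,2,3,4,5,6,9,10,11}  (accept∈set)
end set {1,2,3,4,5,6,9,10,11} — state 1 in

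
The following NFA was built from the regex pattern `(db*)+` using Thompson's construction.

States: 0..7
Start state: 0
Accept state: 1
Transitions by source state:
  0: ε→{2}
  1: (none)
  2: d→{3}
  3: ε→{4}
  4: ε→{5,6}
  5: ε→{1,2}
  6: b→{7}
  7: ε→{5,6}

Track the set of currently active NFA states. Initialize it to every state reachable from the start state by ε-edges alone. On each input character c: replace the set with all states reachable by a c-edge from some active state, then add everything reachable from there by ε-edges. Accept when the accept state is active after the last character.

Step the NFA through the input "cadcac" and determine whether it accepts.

start: ε-closure({0}) = {0,2}
'c' @ 1: {}  — dead — no transitions
rest 'adcac' ignored (set empty)
end set {} — state 1 not in

Answer: REJECT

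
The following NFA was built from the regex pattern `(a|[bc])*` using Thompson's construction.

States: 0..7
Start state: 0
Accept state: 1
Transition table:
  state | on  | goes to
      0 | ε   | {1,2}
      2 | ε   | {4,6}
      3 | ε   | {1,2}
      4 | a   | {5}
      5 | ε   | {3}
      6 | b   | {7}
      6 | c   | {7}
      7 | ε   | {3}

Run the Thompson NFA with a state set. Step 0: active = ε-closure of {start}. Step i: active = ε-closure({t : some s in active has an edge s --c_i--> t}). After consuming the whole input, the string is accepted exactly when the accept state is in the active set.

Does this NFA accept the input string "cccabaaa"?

Answer: ACCEPT

Trace:
start: ε-closure({0}) = {0,1,2,4,6}
'c' @ 1: {1,2,3,4,6,7}  (accept∈set)
'c' @ 2: {1,2,3,4,6,7}  (accept∈set)
'c' @ 3: {1,2,3,4,6,7}  (accept∈set)
'a' @ 4: {1,2,3,4,5,6}  (accept∈set)
'b' @ 5: {1,2,3,4,6,7}  (accept∈set)
'a' @ 6: {1,2,3,4,5,6}  (accept∈set)
'a' @ 7: {1,2,3,4,5,6}  (accept∈set)
'a' @ 8: {1,2,3,4,5,6}  (accept∈set)
end set {1,2,3,4,5,6} — state 1 in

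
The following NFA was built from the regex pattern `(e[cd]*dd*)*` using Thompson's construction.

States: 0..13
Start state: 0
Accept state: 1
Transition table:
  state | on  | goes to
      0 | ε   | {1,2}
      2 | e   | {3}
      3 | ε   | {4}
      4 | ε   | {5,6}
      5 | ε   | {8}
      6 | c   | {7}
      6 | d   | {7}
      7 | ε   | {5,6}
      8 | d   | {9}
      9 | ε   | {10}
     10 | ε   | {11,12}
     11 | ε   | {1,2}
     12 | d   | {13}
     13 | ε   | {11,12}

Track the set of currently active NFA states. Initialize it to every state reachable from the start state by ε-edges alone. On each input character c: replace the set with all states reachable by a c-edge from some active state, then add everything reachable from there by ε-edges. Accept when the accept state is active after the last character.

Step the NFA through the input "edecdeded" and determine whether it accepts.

Answer: ACCEPT

Trace:
S₀ = ε-closure({0}) = {0,1,2}
'e' @ 1: {3,4,5,6,8}
'd' @ 2: {1,2,5,6,7,8,9,10,11,12}  (accept∈set)
'e' @ 3: {3,4,5,6,8}
'c' @ 4: {5,6,7,8}
'd' @ 5: {1,2,5,6,7,8,9,10,11,12}  (accept∈set)
'e' @ 6: {3,4,5,6,8}
'd' @ 7: {1,2,5,6,7,8,9,10,11,12}  (accept∈set)
'e' @ 8: {3,4,5,6,8}
'd' @ 9: {1,2,5,6,7,8,9,10,11,12}  (accept∈set)
after full input: {1,2,5,6,7,8,9,10,11,12}  (accept=1 in)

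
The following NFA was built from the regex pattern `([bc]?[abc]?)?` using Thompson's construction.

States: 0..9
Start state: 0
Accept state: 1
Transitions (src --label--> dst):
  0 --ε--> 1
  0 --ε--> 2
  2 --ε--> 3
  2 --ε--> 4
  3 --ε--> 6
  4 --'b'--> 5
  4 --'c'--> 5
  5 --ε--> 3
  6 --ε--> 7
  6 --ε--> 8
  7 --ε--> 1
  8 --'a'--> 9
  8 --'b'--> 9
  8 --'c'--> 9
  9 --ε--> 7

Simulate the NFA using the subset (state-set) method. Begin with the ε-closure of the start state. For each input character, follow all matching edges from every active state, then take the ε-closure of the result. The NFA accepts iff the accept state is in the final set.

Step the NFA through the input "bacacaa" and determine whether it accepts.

start: ε-closure({0}) = {0,1,2,3,4,6,7,8}
'b' @ 1: {1,3,5,6,7,8,9}  ✓accept
'a' @ 2: {1,7,9}  ✓accept
'c' @ 3: {}  — dead — no transitions
rest 'acaa' ignored (set empty)
after full input: {}  (accept=1 not in)

Answer: REJECT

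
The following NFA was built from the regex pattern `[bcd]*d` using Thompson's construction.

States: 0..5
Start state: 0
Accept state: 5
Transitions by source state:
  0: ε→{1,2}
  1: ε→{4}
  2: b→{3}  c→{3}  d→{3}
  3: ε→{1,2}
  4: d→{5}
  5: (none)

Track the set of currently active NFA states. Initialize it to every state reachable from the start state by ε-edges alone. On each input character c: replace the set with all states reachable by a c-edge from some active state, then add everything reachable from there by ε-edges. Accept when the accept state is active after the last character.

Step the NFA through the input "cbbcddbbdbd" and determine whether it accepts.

Answer: ACCEPT

Steps:
initial (ε-close {0}): {0,1,2,4}
'c' @ 1: {1,2,3,4}
'b' @ 2: {1,2,3,4}
'b' @ 3: {1,2,3,4}
'c' @ 4: {1,2,3,4}
'd' @ 5: {1,2,3,4,5}  [accepting]
'd' @ 6: {1,2,3,4,5}  [accepting]
'b' @ 7: {1,2,3,4}
'b' @ 8: {1,2,3,4}
'd' @ 9: {1,2,3,4,5}  [accepting]
'b' @ 10: {1,2,3,4}
'd' @ 11: {1,2,3,4,5}  [accepting]
final: {1,2,3,4,5}; accept 5 in set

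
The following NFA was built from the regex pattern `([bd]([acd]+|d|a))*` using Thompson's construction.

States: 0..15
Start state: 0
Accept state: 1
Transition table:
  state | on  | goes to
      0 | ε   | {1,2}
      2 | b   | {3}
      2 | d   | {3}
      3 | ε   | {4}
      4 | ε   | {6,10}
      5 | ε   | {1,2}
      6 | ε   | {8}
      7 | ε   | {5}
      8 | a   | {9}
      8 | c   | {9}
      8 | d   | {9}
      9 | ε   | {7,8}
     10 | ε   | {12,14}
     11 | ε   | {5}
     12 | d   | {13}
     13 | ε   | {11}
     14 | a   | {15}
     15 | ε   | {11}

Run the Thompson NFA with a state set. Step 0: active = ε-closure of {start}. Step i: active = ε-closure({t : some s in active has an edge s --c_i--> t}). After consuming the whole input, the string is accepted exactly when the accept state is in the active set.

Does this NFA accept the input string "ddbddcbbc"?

Answer: REJECT

Steps:
start: ε-closure({0}) = {0,1,2}
'd' @ 1: {3,4,6,8,10,12,14}
'd' @ 2: {1,2,5,7,8,9,11,13}  [accepting]
'b' @ 3: {3,4,6,8,10,12,14}
'd' @ 4: {1,2,5,7,8,9,11,13}  [accepting]
'd' @ 5: {1,2,3,4,5,6,7,8,9,10,12,14}  [accepting]
'c' @ 6: {1,2,5,7,8,9}  [accepting]
'b' @ 7: {3,4,6,8,10,12,14}
'b' @ 8: {}  — state set empty
rest 'c' ignored (set empty)
final: {}; accept 1 not in set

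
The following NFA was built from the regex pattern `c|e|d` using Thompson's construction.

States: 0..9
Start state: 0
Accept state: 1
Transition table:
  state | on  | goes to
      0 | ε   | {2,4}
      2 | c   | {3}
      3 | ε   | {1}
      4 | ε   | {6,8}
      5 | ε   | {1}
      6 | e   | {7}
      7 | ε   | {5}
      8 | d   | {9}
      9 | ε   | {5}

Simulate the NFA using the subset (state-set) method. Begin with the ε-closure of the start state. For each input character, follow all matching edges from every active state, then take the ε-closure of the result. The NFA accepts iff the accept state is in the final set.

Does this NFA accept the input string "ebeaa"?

S₀ = ε-closure({0}) = {0,2,4,6,8}
'e' @ 1: {1,5,7}  (accept∈set)
'b' @ 2: {}  — state set empty
rest 'eaa' ignored (set empty)
end set {} — state 1 not in

Answer: REJECT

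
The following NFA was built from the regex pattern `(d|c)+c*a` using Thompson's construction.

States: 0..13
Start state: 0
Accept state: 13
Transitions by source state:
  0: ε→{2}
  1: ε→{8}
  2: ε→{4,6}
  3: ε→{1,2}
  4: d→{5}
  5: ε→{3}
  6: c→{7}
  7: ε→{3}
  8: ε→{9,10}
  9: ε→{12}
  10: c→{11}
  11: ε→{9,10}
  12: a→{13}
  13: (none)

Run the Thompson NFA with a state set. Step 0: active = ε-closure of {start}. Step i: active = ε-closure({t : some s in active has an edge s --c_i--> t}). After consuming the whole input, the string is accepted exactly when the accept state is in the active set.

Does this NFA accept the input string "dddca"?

Answer: ACCEPT

Steps:
S₀ = ε-closure({0}) = {0,2,4,6}
'd' @ 1: {1,2,3,4,5,6,8,9,10,12}
'd' @ 2: {1,2,3,4,5,6,8,9,10,12}
'd' @ 3: {1,2,3,4,5,6,8,9,10,12}
'c' @ 4: {1,2,3,4,6,7,8,9,10,11,12}
'a' @ 5: {13}  ✓accept
end set {13} — state 13 in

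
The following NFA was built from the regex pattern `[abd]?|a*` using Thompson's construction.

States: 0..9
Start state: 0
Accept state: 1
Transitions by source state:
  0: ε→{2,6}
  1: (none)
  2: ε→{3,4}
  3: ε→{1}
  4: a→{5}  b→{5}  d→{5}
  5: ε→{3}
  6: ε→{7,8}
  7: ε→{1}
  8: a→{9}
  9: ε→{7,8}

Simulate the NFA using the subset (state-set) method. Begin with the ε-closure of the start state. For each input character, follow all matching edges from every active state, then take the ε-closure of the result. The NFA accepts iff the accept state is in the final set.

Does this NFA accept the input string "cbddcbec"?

Answer: REJECT

Derivation:
initial (ε-close {0}): {0,1,2,3,4,6,7,8}
'c' @ 1: {}  — no active states
rest 'bddcbec' ignored (set empty)
after full input: {}  (accept=1 not in)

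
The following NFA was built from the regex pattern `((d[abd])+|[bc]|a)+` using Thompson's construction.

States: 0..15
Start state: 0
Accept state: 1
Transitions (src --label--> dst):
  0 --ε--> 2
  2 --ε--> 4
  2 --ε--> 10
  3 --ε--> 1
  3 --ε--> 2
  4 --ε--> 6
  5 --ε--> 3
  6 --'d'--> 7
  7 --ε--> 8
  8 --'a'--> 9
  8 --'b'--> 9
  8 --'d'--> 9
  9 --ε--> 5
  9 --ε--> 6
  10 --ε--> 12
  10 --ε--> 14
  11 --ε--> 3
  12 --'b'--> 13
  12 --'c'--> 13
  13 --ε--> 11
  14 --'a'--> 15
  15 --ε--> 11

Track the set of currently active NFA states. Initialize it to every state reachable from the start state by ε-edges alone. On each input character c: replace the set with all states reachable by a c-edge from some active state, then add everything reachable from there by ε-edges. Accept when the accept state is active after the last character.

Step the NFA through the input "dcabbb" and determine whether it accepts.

start: ε-closure({0}) = {0,2,4,6,10,12,14}
'd' @ 1: {7,8}
'c' @ 2: {}  — no active states
rest 'abbb' ignored (set empty)
end set {} — state 1 not in

Answer: REJECT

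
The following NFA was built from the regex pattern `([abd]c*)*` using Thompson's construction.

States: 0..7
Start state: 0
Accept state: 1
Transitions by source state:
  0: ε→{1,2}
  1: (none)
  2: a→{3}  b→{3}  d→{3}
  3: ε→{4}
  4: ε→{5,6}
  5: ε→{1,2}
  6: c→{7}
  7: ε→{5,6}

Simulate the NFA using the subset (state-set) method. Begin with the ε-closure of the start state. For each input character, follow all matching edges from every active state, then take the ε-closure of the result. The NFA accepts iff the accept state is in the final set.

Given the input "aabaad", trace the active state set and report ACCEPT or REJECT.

Answer: ACCEPT

Trace:
S₀ = ε-closure({0}) = {0,1,2}
'a' @ 1: {1,2,3,4,5,6}  (accept∈set)
'a' @ 2: {1,2,3,4,5,6}  (accept∈set)
'b' @ 3: {1,2,3,4,5,6}  (accept∈set)
'a' @ 4: {1,2,3,4,5,6}  (accept∈set)
'a' @ 5: {1,2,3,4,5,6}  (accept∈set)
'd' @ 6: {1,2,3,4,5,6}  (accept∈set)
end set {1,2,3,4,5,6} — state 1 in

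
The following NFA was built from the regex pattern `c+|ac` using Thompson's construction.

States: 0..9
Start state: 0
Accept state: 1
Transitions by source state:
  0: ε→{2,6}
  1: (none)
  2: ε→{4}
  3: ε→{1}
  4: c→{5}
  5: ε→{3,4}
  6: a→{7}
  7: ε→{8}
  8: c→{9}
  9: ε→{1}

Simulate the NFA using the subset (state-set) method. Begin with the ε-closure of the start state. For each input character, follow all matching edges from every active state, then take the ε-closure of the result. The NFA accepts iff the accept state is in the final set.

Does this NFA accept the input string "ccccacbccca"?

start: ε-closure({0}) = {0,2,4,6}
'c' @ 1: {1,3,4,5}  [accepting]
'c' @ 2: {1,3,4,5}  [accepting]
'c' @ 3: {1,3,4,5}  [accepting]
'c' @ 4: {1,3,4,5}  [accepting]
'a' @ 5: {}  — no active states
rest 'cbccca' ignored (set empty)
final: {}; accept 1 not in set

Answer: REJECT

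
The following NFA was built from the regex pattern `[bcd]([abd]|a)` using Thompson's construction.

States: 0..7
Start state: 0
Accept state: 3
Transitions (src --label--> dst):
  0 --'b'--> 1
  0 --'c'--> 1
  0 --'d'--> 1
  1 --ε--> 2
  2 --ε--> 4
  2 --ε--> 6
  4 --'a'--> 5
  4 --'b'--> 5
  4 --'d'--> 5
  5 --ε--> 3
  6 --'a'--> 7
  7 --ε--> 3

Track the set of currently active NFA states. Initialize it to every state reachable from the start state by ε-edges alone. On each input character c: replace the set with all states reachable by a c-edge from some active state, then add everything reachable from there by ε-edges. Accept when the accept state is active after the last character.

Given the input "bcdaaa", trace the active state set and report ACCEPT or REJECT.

initial (ε-close {0}): {0}
'b' @ 1: {1,2,4,6}
'c' @ 2: {}  — state set empty
rest 'daaa' ignored (set empty)
after full input: {}  (accept=3 not in)

Answer: REJECT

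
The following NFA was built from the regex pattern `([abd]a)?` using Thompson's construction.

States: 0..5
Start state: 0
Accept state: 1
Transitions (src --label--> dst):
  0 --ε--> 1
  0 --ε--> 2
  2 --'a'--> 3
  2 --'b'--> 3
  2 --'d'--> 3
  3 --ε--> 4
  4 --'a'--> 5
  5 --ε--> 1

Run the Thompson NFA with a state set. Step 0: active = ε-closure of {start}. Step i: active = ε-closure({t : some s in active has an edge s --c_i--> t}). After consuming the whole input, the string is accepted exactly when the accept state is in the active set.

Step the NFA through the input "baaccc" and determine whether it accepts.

initial (ε-close {0}): {0,1,2}
'b' @ 1: {3,4}
'a' @ 2: {1,5}  (accept∈set)
'a' @ 3: {}  — no active states
rest 'ccc' ignored (set empty)
after full input: {}  (accept=1 not in)

Answer: REJECT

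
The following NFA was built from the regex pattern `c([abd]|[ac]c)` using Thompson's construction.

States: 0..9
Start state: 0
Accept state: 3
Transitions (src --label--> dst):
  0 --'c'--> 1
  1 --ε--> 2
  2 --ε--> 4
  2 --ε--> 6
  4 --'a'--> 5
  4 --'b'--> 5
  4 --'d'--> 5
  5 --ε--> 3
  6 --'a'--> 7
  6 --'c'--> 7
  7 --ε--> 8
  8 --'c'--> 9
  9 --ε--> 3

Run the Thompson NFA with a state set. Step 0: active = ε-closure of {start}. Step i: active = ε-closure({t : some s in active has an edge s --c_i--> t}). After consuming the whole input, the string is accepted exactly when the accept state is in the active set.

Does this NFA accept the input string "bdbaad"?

S₀ = ε-closure({0}) = {0}
'b' @ 1: {}  — dead — no transitions
rest 'dbaad' ignored (set empty)
end set {} — state 3 not in

Answer: REJECT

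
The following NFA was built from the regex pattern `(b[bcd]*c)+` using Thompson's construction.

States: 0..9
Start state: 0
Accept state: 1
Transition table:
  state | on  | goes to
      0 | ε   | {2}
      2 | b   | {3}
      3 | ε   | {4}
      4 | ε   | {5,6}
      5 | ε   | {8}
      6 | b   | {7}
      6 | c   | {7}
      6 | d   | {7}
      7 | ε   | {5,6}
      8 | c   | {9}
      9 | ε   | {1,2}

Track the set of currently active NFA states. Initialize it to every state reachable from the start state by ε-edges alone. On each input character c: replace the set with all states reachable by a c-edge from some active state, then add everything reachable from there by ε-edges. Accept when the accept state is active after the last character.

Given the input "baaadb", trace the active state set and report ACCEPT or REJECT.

initial (ε-close {0}): {0,2}
'b' @ 1: {3,4,5,6,8}
'a' @ 2: {}  — state set empty
rest 'aadb' ignored (set empty)
end set {} — state 1 not in

Answer: REJECT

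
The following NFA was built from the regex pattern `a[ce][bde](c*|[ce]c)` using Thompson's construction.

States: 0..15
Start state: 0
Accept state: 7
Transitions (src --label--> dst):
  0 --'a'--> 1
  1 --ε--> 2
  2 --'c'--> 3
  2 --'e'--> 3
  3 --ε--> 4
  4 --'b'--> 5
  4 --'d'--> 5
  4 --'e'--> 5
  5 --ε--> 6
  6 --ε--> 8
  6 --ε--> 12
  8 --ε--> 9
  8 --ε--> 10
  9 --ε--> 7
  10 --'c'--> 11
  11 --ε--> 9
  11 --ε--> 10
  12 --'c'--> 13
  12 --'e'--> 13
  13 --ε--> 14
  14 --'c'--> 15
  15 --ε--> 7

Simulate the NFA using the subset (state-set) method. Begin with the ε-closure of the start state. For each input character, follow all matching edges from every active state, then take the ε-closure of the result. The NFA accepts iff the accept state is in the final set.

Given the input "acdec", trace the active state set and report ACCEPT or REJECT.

start: ε-closure({0}) = {0}
'a' @ 1: {1,2}
'c' @ 2: {3,4}
'd' @ 3: {5,6,7,8,9,10,12}  ✓accept
'e' @ 4: {13,14}
'c' @ 5: {7,15}  ✓accept
final: {7,15}; accept 7 in set

Answer: ACCEPT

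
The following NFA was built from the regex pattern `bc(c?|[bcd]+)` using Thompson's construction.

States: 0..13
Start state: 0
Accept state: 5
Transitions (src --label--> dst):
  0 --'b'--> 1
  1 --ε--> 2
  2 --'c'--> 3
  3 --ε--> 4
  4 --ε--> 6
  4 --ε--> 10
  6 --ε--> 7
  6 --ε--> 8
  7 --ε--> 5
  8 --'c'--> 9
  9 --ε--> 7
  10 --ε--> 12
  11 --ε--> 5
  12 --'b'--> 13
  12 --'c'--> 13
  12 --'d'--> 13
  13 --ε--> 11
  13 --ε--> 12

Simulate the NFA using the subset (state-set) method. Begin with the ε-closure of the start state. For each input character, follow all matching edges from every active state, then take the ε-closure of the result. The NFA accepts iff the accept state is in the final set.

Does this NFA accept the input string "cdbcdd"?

Answer: REJECT

Trace:
start: ε-closure({0}) = {0}
'c' @ 1: {}  — dead — no transitions
rest 'dbcdd' ignored (set empty)
after full input: {}  (accept=5 not in)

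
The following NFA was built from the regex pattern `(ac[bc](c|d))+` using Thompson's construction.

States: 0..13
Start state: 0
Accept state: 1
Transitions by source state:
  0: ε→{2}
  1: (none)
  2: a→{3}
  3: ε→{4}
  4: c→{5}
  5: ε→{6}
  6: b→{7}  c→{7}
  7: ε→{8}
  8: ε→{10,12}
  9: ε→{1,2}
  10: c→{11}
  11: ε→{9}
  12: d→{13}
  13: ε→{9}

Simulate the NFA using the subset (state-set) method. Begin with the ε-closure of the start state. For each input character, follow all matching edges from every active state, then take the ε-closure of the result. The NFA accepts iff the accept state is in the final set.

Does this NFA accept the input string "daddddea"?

start: ε-closure({0}) = {0,2}
'd' @ 1: {}  — dead — no transitions
rest 'addddea' ignored (set empty)
end set {} — state 1 not in

Answer: REJECT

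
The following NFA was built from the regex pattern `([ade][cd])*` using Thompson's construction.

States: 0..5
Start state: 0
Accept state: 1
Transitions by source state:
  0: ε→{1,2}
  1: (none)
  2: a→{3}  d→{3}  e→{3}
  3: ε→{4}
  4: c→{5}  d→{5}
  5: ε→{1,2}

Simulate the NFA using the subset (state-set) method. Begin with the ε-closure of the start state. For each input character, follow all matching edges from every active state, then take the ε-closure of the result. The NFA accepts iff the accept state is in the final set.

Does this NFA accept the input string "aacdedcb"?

start: ε-closure({0}) = {0,1,2}
'a' @ 1: {3,4}
'a' @ 2: {}  — no active states
rest 'cdedcb' ignored (set empty)
final: {}; accept 1 not in set

Answer: REJECT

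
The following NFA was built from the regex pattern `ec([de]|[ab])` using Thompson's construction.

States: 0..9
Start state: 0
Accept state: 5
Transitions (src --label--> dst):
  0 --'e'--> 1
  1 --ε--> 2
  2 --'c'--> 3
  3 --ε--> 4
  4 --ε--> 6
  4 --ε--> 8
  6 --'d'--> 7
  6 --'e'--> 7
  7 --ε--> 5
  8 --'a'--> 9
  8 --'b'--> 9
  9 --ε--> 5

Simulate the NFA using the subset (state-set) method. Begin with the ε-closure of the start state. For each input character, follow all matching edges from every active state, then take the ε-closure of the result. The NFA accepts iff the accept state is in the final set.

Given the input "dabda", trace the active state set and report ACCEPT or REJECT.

Answer: REJECT

Derivation:
initial (ε-close {0}): {0}
'd' @ 1: {}  — dead — no transitions
rest 'abda' ignored (set empty)
after full input: {}  (accept=5 not in)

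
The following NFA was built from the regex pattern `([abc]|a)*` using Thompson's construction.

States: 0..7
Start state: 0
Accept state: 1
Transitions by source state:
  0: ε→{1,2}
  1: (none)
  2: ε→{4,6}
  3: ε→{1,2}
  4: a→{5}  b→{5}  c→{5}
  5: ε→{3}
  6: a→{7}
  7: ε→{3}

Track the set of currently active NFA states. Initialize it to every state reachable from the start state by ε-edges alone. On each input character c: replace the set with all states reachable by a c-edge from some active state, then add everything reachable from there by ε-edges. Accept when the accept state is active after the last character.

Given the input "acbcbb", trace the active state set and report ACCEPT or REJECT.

start: ε-closure({0}) = {0,1,2,4,6}
'a' @ 1: {1,2,3,4,5,6,7}  ✓accept
'c' @ 2: {1,2,3,4,5,6}  ✓accept
'b' @ 3: {1,2,3,4,5,6}  ✓accept
'c' @ 4: {1,2,3,4,5,6}  ✓accept
'b' @ 5: {1,2,3,4,5,6}  ✓accept
'b' @ 6: {1,2,3,4,5,6}  ✓accept
end set {1,2,3,4,5,6} — state 1 in

Answer: ACCEPT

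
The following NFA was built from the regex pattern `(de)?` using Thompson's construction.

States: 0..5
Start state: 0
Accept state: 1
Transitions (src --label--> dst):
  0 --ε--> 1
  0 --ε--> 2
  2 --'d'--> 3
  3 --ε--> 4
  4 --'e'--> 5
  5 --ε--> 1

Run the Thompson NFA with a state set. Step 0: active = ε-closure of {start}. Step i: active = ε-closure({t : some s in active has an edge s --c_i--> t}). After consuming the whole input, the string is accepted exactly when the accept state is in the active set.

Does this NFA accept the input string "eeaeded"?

Answer: REJECT

Trace:
S₀ = ε-closure({0}) = {0,1,2}
'e' @ 1: {}  — dead — no transitions
rest 'eaeded' ignored (set empty)
final: {}; accept 1 not in set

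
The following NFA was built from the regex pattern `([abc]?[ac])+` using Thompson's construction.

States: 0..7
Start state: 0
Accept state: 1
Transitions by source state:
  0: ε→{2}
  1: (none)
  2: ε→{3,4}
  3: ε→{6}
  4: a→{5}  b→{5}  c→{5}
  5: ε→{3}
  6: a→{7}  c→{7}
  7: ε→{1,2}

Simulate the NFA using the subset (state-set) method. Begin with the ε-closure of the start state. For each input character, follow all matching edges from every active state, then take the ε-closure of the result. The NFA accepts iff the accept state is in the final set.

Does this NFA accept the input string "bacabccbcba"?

start: ε-closure({0}) = {0,2,3,4,6}
'b' @ 1: {3,5,6}
'a' @ 2: {1,2,3,4,6,7}  [accepting]
'c' @ 3: {1,2,3,4,5,6,7}  [accepting]
'a' @ 4: {1,2,3,4,5,6,7}  [accepting]
'b' @ 5: {3,5,6}
'c' @ 6: {1,2,3,4,6,7}  [accepting]
'c' @ 7: {1,2,3,4,5,6,7}  [accepting]
'b' @ 8: {3,5,6}
'c' @ 9: {1,2,3,4,6,7}  [accepting]
'b' @ 10: {3,5,6}
'a' @ 11: {1,2,3,4,6,7}  [accepting]
after full input: {1,2,3,4,6,7}  (accept=1 in)

Answer: ACCEPT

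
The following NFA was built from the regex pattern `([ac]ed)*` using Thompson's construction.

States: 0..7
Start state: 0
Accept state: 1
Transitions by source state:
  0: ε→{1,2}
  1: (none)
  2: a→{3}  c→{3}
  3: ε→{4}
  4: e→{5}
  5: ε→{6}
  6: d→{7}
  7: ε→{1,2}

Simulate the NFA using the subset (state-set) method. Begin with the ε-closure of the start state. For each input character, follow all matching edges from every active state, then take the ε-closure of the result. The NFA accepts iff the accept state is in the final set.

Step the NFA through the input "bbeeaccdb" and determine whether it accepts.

initial (ε-close {0}): {0,1,2}
'b' @ 1: {}  — no active states
rest 'beeaccdb' ignored (set empty)
after full input: {}  (accept=1 not in)

Answer: REJECT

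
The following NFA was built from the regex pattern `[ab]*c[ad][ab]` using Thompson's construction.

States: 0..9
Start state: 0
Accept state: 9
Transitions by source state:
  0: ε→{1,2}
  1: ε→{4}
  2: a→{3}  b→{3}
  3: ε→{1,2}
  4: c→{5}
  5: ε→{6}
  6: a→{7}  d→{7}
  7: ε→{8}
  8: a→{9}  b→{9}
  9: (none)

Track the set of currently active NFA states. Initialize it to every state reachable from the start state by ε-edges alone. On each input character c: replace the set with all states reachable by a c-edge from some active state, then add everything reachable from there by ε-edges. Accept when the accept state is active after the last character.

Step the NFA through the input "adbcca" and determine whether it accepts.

Answer: REJECT

Derivation:
start: ε-closure({0}) = {0,1,2,4}
'a' @ 1: {1,2,3,4}
'd' @ 2: {}  — no active states
rest 'bcca' ignored (set empty)
final: {}; accept 9 not in set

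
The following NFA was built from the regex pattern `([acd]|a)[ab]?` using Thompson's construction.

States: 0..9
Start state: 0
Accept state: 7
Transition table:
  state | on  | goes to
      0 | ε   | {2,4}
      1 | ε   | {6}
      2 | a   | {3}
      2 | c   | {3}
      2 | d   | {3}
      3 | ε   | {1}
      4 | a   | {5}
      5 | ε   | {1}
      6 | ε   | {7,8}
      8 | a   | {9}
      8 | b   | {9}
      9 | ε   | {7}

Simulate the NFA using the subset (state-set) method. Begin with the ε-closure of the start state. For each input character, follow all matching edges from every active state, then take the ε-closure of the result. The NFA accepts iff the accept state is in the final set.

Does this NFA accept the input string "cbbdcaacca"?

Answer: REJECT

Steps:
S₀ = ε-closure({0}) = {0,2,4}
'c' @ 1: {1,3,6,7,8}  [accepting]
'b' @ 2: {7,9}  [accepting]
'b' @ 3: {}  — dead — no transitions
rest 'dcaacca' ignored (set empty)
end set {} — state 7 not in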